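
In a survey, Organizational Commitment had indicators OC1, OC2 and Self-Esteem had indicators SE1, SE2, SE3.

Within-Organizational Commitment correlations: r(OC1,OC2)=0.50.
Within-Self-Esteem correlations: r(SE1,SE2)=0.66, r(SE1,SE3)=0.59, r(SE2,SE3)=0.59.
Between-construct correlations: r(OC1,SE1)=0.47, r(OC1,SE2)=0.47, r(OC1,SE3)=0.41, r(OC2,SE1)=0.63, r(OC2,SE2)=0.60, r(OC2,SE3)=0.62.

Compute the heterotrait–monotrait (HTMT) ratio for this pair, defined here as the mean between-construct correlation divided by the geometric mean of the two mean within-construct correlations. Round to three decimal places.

0.963

Mean heterotrait r = 3.20/6 = 0.5333.
Mean within-OC = 0.50/1 = 0.5000; mean within-SE = 1.84/3 = 0.6133.
Geometric mean = √(0.5000 × 0.6133) = 0.5538.
HTMT = 0.5333 / 0.5538 = 0.963.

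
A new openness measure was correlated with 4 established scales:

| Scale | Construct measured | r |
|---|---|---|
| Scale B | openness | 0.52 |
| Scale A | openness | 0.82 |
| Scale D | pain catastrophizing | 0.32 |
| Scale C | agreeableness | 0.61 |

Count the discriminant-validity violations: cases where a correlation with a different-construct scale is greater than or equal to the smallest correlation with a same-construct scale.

Convergent (same construct = openness): Scale B, Scale A.
Smallest convergent = 0.52. Discriminant values: 0.32, 0.61; count ≥ 0.52 → 1.

1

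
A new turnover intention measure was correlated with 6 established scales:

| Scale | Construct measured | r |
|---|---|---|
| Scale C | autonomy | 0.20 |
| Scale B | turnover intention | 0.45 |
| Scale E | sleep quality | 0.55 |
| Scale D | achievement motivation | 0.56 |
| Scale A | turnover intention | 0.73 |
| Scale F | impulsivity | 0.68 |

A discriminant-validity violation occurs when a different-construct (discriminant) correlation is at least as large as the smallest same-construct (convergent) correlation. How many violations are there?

3

Convergent (same construct = turnover intention): Scale B, Scale A.
Smallest convergent = 0.45. Discriminant values: 0.20, 0.55, 0.56, 0.68; count ≥ 0.45 → 3.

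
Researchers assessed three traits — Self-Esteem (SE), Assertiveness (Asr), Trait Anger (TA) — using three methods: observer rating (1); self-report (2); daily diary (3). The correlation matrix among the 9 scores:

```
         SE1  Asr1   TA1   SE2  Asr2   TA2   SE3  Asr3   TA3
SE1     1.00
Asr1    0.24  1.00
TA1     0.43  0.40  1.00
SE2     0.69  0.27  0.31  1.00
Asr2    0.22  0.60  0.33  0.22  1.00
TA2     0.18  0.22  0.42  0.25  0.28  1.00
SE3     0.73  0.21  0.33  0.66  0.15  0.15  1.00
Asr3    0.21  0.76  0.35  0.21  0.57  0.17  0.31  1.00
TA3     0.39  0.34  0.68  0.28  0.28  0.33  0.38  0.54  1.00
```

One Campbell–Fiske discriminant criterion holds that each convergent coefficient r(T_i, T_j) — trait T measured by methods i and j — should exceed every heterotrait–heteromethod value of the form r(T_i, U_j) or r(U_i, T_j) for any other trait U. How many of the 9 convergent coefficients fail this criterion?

Checking each validity diagonal entry against its comparison values:
SE (methods 1·2): 0.69 vs {0.22, 0.27, 0.18, 0.31} → pass.
SE (methods 1·3): 0.73 vs {0.21, 0.21, 0.39, 0.33} → pass.
SE (methods 2·3): 0.66 vs {0.21, 0.15, 0.28, 0.15} → pass.
Asr (methods 1·2): 0.60 vs {0.27, 0.22, 0.22, 0.33} → pass.
Asr (methods 1·3): 0.76 vs {0.21, 0.21, 0.34, 0.35} → pass.
Asr (methods 2·3): 0.57 vs {0.15, 0.21, 0.28, 0.17} → pass.
TA (methods 1·2): 0.42 vs {0.31, 0.18, 0.33, 0.22} → pass.
TA (methods 1·3): 0.68 vs {0.33, 0.39, 0.35, 0.34} → pass.
TA (methods 2·3): 0.33 vs {0.15, 0.28, 0.17, 0.28} → pass.
0 of 9 fail.

0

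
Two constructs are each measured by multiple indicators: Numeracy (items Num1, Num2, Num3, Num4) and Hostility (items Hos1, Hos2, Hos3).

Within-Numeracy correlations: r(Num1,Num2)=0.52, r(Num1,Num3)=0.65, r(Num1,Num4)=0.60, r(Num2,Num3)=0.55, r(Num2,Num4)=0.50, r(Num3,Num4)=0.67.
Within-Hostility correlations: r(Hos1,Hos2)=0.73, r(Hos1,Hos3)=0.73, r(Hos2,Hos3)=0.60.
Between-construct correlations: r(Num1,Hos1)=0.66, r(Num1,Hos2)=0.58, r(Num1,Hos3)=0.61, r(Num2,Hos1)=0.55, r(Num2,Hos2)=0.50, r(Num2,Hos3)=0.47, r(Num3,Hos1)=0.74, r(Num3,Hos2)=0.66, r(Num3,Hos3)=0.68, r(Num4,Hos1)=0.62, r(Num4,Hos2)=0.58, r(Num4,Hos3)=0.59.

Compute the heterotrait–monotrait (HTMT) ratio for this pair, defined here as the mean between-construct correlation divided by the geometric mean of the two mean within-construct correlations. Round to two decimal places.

Between-construct mean = 7.24/12 = 0.6033.
Mean within-Num = 3.49/6 = 0.5817; mean within-Hos = 2.06/3 = 0.6867.
Geometric mean = √(0.5817 × 0.6867) = 0.6320.
HTMT = 0.6033 / 0.6320 = 0.95.

0.95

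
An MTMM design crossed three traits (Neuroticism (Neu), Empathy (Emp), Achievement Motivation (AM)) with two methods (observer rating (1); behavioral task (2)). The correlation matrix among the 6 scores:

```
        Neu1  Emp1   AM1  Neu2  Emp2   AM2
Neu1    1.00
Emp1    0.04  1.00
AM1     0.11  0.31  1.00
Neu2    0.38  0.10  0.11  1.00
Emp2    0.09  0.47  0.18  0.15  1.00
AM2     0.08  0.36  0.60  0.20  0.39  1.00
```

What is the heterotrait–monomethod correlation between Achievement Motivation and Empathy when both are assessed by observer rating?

0.31

Different traits, same method: r(AM1, Emp1) = 0.31.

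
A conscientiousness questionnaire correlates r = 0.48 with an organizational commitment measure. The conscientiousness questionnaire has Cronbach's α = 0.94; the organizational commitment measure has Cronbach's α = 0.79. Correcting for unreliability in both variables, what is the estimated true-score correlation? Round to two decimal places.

0.56

r_true = r_obs / √(r_xx · r_yy) = 0.48 / √(0.94 × 0.79) = 0.48 / √0.7426 = 0.48 / 0.8617 ≈ 0.56.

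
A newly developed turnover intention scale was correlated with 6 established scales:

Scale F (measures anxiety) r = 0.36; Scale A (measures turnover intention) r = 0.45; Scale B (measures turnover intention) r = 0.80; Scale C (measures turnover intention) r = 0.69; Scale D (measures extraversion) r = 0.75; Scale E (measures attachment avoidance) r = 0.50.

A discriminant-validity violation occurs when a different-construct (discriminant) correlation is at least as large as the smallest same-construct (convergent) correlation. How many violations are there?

2

Convergent (same construct = turnover intention): Scale A, Scale B, Scale C.
Smallest convergent = 0.45. Discriminant values: 0.36, 0.75, 0.50; count ≥ 0.45 → 2.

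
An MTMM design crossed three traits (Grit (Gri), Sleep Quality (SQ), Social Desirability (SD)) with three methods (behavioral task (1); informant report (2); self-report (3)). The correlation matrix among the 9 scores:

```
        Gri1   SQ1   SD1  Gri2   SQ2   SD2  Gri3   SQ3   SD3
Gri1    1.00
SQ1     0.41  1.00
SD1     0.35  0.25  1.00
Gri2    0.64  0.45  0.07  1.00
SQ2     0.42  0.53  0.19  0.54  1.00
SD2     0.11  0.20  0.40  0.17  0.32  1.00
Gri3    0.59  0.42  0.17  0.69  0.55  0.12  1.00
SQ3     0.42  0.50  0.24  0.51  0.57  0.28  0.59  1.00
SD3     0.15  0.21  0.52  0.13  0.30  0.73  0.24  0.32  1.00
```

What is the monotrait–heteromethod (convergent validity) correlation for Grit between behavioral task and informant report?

0.64

Same trait (Gri), different methods: r(Gri1, Gri2) = 0.64.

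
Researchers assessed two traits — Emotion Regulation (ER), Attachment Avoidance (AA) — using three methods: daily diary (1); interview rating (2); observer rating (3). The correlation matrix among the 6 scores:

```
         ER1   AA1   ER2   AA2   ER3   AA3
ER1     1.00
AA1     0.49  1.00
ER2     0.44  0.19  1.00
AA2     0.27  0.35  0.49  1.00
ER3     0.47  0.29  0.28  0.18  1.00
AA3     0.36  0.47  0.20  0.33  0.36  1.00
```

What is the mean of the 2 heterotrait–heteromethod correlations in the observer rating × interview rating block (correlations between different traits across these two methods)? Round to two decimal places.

0.19

HTHM values (method 3 × method 2): 0.18, 0.20; mean = 0.38/2 = 0.19.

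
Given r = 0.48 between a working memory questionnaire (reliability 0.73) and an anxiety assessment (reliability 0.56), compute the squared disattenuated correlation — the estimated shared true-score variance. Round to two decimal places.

0.56

Disattenuated r = 0.48 / √(0.73 × 0.56) = 0.48 / 0.6394 = 0.7507.
Shared true-score variance = 0.7507² = 0.5636 ≈ 0.56.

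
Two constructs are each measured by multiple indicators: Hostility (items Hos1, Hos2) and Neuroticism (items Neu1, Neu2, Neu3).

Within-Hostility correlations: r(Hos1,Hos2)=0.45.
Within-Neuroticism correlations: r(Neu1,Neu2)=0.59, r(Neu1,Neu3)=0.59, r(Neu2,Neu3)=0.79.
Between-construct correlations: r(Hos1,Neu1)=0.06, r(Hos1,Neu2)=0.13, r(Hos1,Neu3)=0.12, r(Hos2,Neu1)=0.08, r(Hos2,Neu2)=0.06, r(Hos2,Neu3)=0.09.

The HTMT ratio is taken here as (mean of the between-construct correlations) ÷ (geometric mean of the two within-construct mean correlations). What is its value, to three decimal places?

Mean heterotrait r = 0.54/6 = 0.0900.
Mean within-Hos = 0.45/1 = 0.4500; mean within-Neu = 1.97/3 = 0.6567.
Geometric mean = √(0.4500 × 0.6567) = 0.5436.
HTMT = 0.0900 / 0.5436 = 0.166.

0.166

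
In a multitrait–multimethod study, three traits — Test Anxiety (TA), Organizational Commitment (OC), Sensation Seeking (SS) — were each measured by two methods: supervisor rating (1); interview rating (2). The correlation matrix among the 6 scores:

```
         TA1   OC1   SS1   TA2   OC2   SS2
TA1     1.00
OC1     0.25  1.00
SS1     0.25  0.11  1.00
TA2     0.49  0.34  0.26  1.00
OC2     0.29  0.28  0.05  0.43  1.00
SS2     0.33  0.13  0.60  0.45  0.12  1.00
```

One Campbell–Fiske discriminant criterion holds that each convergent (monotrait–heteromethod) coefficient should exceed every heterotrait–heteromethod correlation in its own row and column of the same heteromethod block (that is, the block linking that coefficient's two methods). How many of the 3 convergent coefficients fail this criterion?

1

Checking each validity diagonal entry against its comparison values:
TA (methods 1·2): 0.49 vs {0.29, 0.34, 0.33, 0.26} → pass.
OC (methods 1·2): 0.28 vs {0.34, 0.29, 0.13, 0.05} → fail.
SS (methods 1·2): 0.60 vs {0.26, 0.33, 0.05, 0.13} → pass.
1 of 3 fail.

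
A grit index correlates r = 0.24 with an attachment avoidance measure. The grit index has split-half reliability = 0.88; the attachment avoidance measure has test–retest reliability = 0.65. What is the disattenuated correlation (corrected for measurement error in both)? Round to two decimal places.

r_true = r_obs / √(r_xx · r_yy) = 0.24 / √(0.88 × 0.65) = 0.24 / √0.5720 = 0.24 / 0.7563 ≈ 0.32.

0.32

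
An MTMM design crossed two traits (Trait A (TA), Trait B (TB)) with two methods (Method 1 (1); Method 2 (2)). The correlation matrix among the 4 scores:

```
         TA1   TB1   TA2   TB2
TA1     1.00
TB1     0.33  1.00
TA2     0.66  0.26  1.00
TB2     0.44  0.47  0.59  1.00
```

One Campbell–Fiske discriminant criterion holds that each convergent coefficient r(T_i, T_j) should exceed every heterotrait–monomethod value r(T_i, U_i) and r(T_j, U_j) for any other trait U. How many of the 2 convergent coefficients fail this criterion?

Each convergent coefficient versus the relevant comparison correlations:
TA (methods 1·2): 0.66 vs {0.33, 0.59} → pass.
TB (methods 1·2): 0.47 vs {0.33, 0.59} → fail.
1 of 2 fail.

1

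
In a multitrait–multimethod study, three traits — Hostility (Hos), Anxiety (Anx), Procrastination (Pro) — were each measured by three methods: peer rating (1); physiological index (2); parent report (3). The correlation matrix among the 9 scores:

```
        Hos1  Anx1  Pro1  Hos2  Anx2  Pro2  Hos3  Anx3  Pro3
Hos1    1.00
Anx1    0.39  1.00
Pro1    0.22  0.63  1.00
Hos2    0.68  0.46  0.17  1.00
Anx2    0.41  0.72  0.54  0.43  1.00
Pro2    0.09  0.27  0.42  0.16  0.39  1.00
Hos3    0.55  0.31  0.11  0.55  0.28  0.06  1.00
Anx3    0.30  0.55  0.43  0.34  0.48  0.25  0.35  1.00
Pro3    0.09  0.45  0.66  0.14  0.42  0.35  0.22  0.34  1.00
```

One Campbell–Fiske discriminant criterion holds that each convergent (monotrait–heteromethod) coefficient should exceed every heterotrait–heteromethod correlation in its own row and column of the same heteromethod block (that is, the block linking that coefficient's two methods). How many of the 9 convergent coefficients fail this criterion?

2

Checking each validity diagonal entry against its comparison values:
Hos (methods 1·2): 0.68 vs {0.41, 0.46, 0.09, 0.17} → pass.
Hos (methods 1·3): 0.55 vs {0.30, 0.31, 0.09, 0.11} → pass.
Hos (methods 2·3): 0.55 vs {0.34, 0.28, 0.14, 0.06} → pass.
Anx (methods 1·2): 0.72 vs {0.46, 0.41, 0.27, 0.54} → pass.
Anx (methods 1·3): 0.55 vs {0.31, 0.30, 0.45, 0.43} → pass.
Anx (methods 2·3): 0.48 vs {0.28, 0.34, 0.42, 0.25} → pass.
Pro (methods 1·2): 0.42 vs {0.17, 0.09, 0.54, 0.27} → fail.
Pro (methods 1·3): 0.66 vs {0.11, 0.09, 0.43, 0.45} → pass.
Pro (methods 2·3): 0.35 vs {0.06, 0.14, 0.25, 0.42} → fail.
2 of 9 fail.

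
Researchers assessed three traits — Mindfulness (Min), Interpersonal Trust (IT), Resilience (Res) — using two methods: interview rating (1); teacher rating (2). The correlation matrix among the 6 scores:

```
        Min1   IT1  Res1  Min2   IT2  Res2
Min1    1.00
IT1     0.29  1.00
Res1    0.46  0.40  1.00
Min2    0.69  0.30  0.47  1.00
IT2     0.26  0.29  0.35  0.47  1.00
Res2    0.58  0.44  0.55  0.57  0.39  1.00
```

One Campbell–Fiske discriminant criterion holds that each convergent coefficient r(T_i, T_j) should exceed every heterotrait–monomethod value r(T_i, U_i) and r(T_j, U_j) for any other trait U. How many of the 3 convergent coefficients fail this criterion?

Convergent coefficients and their comparison sets:
Min (methods 1·2): 0.69 vs {0.29, 0.47, 0.46, 0.57} → pass.
IT (methods 1·2): 0.29 vs {0.29, 0.47, 0.40, 0.39} → fail.
Res (methods 1·2): 0.55 vs {0.46, 0.57, 0.40, 0.39} → fail.
2 of 3 fail.

2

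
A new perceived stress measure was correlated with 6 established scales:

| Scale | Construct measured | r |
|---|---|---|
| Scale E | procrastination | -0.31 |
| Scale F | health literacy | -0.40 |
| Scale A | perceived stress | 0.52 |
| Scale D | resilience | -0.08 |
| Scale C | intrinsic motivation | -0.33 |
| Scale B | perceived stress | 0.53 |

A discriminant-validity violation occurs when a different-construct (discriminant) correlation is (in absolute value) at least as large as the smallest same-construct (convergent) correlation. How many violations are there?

Convergent (same construct = perceived stress): Scale A, Scale B.
Smallest convergent = 0.52. Discriminant |r|: 0.31, 0.40, 0.08, 0.33; count ≥ 0.52 → 0.

0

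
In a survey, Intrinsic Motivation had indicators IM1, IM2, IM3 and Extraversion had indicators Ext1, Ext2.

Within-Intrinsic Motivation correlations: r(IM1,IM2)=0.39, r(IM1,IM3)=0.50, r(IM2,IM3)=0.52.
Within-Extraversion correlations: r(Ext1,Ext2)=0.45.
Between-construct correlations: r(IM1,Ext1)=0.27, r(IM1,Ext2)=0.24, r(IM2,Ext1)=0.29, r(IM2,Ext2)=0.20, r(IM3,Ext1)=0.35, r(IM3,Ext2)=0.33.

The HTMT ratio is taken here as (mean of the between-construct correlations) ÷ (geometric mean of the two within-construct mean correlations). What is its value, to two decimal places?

0.61

Mean heterotrait r = 1.68/6 = 0.2800.
Mean within-IM = 1.41/3 = 0.4700; mean within-Ext = 0.45/1 = 0.4500.
Geometric mean = √(0.4700 × 0.4500) = 0.4599.
HTMT = 0.2800 / 0.4599 = 0.61.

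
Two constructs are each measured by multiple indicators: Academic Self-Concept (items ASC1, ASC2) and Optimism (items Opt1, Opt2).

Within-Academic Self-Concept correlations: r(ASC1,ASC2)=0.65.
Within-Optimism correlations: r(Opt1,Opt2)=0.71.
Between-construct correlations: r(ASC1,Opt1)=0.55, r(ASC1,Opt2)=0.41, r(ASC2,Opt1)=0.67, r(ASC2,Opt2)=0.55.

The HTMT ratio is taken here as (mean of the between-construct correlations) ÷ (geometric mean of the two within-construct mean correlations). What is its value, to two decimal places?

0.80

Between-construct mean = 2.18/4 = 0.5450.
Mean within-ASC = 0.65/1 = 0.6500; mean within-Opt = 0.71/1 = 0.7100.
Geometric mean = √(0.6500 × 0.7100) = 0.6793.
HTMT = 0.5450 / 0.6793 = 0.80.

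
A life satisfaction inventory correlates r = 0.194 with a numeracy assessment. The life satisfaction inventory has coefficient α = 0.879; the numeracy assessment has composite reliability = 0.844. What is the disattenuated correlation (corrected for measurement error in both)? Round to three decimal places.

r_true = r_obs / √(r_xx · r_yy) = 0.194 / √(0.879 × 0.844) = 0.194 / √0.741876 = 0.194 / 0.8613 ≈ 0.225.

0.225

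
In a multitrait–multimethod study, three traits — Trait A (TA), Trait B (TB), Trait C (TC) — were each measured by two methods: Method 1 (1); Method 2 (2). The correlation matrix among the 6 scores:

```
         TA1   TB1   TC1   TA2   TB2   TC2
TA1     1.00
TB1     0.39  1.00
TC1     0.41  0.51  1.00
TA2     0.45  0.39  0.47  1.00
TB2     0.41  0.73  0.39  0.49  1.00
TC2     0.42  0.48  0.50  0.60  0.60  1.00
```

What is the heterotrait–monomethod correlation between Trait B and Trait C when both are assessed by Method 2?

0.60

Different traits, same method: r(TB2, TC2) = 0.60.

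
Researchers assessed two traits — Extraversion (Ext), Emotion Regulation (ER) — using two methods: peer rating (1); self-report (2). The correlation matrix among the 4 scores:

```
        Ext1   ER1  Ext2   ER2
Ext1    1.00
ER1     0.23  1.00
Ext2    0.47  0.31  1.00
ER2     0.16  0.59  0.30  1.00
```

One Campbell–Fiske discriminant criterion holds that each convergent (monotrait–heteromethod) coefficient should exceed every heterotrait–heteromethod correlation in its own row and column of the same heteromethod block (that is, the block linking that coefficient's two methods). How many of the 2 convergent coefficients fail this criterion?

Checking each validity diagonal entry against its comparison values:
Ext (methods 1·2): 0.47 vs {0.16, 0.31} → pass.
ER (methods 1·2): 0.59 vs {0.31, 0.16} → pass.
0 of 2 fail.

0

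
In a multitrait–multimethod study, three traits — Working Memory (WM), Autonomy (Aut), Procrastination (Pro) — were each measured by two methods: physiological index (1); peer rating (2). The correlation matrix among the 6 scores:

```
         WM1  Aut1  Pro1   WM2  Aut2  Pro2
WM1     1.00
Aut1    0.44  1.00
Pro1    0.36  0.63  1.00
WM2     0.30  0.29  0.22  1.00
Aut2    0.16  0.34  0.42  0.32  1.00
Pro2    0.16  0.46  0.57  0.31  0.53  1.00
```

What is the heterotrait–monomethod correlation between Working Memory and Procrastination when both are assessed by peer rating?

Different traits, same method: r(WM2, Pro2) = 0.31.

0.31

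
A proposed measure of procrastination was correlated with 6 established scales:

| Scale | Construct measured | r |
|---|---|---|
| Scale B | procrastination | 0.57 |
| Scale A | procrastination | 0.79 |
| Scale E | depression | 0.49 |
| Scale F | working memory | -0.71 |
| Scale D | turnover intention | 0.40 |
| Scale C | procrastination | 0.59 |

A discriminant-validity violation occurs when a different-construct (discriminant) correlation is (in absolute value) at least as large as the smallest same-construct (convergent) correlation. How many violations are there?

Convergent (same construct = procrastination): Scale B, Scale A, Scale C.
Smallest convergent = 0.57. Discriminant |r|: 0.49, 0.71, 0.40; count ≥ 0.57 → 1.

1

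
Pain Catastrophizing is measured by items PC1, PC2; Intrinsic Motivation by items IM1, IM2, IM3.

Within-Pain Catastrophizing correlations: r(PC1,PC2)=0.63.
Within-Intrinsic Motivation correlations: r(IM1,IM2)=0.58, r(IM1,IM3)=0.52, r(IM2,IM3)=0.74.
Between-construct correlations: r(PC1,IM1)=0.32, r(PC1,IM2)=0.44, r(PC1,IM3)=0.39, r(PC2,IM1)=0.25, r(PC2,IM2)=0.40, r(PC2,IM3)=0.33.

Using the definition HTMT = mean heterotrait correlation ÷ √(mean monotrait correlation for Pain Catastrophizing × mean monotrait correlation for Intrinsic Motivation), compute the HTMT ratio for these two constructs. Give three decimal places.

Between-construct mean = 2.13/6 = 0.3550.
Mean within-PC = 0.63/1 = 0.6300; mean within-IM = 1.84/3 = 0.6133.
Geometric mean = √(0.6300 × 0.6133) = 0.6216.
HTMT = 0.3550 / 0.6216 = 0.571.

0.571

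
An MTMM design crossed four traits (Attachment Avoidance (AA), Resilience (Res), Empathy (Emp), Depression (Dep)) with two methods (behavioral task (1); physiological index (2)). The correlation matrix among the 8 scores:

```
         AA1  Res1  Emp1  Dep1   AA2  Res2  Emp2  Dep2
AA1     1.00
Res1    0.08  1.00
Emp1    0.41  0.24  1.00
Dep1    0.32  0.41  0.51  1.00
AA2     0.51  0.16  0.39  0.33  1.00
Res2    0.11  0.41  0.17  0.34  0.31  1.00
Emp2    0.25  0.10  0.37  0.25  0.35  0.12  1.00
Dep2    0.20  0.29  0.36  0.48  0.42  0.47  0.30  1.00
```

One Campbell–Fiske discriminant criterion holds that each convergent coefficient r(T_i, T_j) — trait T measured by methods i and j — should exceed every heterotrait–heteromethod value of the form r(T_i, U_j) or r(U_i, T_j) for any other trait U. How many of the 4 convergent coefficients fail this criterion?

1

Checking each validity diagonal entry against its comparison values:
AA (methods 1·2): 0.51 vs {0.11, 0.16, 0.25, 0.39, 0.20, 0.33} → pass.
Res (methods 1·2): 0.41 vs {0.16, 0.11, 0.10, 0.17, 0.29, 0.34} → pass.
Emp (methods 1·2): 0.37 vs {0.39, 0.25, 0.17, 0.10, 0.36, 0.25} → fail.
Dep (methods 1·2): 0.48 vs {0.33, 0.20, 0.34, 0.29, 0.25, 0.36} → pass.
1 of 4 fail.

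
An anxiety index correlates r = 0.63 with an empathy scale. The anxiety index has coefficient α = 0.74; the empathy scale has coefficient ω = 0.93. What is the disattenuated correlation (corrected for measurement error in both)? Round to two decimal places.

r_true = r_obs / √(r_xx · r_yy) = 0.63 / √(0.74 × 0.93) = 0.63 / √0.6882 = 0.63 / 0.8296 ≈ 0.76.

0.76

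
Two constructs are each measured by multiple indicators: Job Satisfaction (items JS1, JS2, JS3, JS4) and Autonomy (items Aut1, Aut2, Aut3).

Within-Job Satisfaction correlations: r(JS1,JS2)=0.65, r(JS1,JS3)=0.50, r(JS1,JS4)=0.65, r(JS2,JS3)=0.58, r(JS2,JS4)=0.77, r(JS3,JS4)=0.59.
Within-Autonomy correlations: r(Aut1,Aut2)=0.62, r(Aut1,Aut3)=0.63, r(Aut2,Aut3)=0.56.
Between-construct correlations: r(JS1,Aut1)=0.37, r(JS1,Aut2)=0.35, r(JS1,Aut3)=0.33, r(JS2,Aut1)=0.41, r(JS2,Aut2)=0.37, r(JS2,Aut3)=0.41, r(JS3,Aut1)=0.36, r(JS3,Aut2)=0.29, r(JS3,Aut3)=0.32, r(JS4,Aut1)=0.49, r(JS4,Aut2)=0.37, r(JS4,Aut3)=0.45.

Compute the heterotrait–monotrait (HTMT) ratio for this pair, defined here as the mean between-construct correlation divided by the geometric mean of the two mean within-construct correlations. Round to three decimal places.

0.614

Mean heterotrait r = 4.52/12 = 0.3767.
Mean within-JS = 3.74/6 = 0.6233; mean within-Aut = 1.81/3 = 0.6033.
Geometric mean = √(0.6233 × 0.6033) = 0.6132.
HTMT = 0.3767 / 0.6132 = 0.614.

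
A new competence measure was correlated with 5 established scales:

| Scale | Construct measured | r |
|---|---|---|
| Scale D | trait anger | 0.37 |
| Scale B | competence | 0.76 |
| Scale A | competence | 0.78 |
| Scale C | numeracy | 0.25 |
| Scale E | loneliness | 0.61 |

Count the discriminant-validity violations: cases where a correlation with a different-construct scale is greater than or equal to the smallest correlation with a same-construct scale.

0

Convergent (same construct = competence): Scale B, Scale A.
Smallest convergent = 0.76. Discriminant values: 0.37, 0.25, 0.61; count ≥ 0.76 → 0.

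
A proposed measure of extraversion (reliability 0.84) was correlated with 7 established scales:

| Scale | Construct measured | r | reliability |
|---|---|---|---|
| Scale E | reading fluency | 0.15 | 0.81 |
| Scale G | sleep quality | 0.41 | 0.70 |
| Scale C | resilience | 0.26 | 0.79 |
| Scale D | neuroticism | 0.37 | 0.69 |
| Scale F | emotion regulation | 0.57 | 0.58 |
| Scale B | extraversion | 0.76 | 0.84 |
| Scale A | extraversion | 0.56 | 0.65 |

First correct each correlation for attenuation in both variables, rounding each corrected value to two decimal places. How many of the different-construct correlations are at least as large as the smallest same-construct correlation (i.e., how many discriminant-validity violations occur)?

Disattenuated r (r / √(r_scale · r_new)):
  Scale E (disc): 0.15 / √(0.81·0.84) = 0.18
  Scale G (disc): 0.41 / √(0.70·0.84) = 0.53
  Scale C (disc): 0.26 / √(0.79·0.84) = 0.32
  Scale D (disc): 0.37 / √(0.69·0.84) = 0.49
  Scale F (disc): 0.57 / √(0.58·0.84) = 0.82
  Scale B (conv): 0.76 / √(0.84·0.84) = 0.90
  Scale A (conv): 0.56 / √(0.65·0.84) = 0.76
Smallest convergent = 0.76. Discriminant values: 0.18, 0.53, 0.32, 0.49, 0.82; count ≥ 0.76 → 1.

1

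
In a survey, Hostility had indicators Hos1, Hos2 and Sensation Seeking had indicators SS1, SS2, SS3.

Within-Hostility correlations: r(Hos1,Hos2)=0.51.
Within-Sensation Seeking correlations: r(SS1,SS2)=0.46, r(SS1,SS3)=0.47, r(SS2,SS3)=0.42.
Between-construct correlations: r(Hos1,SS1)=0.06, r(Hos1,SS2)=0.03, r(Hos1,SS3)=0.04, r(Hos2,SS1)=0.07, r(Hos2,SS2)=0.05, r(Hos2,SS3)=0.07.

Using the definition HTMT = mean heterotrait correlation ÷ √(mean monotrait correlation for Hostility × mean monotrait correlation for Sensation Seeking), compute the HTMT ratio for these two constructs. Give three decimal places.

0.111

Mean between = 0.32/6 = 0.0533.
Mean within-Hos = 0.51/1 = 0.5100; mean within-SS = 1.35/3 = 0.4500.
Geometric mean = √(0.5100 × 0.4500) = 0.4791.
HTMT = 0.0533 / 0.4791 = 0.111.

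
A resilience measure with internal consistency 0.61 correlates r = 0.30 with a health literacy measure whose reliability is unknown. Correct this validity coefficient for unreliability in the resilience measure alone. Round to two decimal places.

0.38

Single correction: r_c = r_obs / √r_xx = 0.30 / √0.61 = 0.30 / 0.7810 ≈ 0.38.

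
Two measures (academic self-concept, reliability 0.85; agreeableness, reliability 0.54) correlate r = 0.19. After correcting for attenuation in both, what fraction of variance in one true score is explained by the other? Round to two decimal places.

Disattenuated r = 0.19 / √(0.85 × 0.54) = 0.19 / 0.6775 = 0.2804.
Shared true-score variance = 0.2804² = 0.0786 ≈ 0.08.

0.08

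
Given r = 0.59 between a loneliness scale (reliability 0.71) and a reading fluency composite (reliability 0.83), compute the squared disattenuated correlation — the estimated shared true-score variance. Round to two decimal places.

0.59

Disattenuated r = 0.59 / √(0.71 × 0.83) = 0.59 / 0.7677 = 0.7685.
Shared true-score variance = 0.7685² = 0.5906 ≈ 0.59.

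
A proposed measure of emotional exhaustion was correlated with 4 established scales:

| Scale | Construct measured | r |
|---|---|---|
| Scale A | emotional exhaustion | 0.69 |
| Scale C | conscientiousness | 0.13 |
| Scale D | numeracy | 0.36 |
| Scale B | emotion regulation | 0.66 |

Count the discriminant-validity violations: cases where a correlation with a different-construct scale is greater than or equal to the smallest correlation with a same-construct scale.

Convergent (same construct = emotional exhaustion): Scale A.
Smallest convergent = 0.69. Discriminant values: 0.13, 0.36, 0.66; count ≥ 0.69 → 0.

0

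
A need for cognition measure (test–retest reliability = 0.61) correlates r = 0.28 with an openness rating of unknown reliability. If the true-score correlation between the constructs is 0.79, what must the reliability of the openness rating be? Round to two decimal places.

0.21

r_true = r_obs / √(r_xx · r_yy) ⇒ 0.79 = 0.28 / √(0.61 · r_yy).
√(0.61 · r_yy) = 0.28 / 0.79 = 0.3544; 0.61 · r_yy = 0.1256; r_yy = 0.1256 / 0.61 ≈ 0.21.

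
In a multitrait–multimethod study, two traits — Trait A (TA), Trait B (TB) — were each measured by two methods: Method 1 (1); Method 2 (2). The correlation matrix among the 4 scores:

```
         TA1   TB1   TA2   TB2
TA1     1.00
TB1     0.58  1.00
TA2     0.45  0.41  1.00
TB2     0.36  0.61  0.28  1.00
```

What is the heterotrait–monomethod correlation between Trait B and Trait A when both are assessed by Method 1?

0.58

Different traits, same method: r(TB1, TA1) = 0.58.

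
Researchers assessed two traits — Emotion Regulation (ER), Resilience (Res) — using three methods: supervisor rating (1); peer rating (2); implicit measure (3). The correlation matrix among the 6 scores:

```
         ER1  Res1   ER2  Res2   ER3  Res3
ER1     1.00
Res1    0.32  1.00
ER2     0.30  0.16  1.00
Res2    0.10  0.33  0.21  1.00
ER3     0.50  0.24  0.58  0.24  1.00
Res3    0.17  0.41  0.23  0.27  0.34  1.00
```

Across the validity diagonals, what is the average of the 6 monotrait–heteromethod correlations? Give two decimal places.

0.40

Convergent values: 0.30, 0.50, 0.58, 0.33, 0.41, 0.27; mean = 2.39/6 = 0.40.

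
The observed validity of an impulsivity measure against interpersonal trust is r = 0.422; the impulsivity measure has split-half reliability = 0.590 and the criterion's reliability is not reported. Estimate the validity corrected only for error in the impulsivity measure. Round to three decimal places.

Single correction: r_c = r_obs / √r_xx = 0.422 / √0.590 = 0.422 / 0.7681 ≈ 0.549.

0.549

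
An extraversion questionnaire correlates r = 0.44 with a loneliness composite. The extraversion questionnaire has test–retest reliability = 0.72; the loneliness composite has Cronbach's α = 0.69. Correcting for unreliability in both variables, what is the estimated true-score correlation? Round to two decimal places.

0.62

r_true = r_obs / √(r_xx · r_yy) = 0.44 / √(0.72 × 0.69) = 0.44 / √0.4968 = 0.44 / 0.7048 ≈ 0.62.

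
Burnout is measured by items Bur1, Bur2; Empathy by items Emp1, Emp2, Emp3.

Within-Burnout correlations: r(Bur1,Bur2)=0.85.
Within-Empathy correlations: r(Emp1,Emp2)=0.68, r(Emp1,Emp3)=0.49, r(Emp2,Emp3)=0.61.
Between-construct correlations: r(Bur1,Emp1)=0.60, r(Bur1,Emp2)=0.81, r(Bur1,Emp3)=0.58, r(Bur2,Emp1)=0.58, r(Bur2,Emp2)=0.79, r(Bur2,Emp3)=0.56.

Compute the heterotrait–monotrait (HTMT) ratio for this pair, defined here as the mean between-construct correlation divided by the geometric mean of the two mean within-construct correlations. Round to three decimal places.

Mean heterotrait r = 3.92/6 = 0.6533.
Mean within-Bur = 0.85/1 = 0.8500; mean within-Emp = 1.78/3 = 0.5933.
Geometric mean = √(0.8500 × 0.5933) = 0.7101.
HTMT = 0.6533 / 0.7101 = 0.920.

0.920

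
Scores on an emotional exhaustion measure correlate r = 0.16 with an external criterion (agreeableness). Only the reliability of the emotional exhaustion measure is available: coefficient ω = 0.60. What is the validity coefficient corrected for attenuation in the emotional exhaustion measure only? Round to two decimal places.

Single correction: r_c = r_obs / √r_xx = 0.16 / √0.60 = 0.16 / 0.7746 ≈ 0.21.

0.21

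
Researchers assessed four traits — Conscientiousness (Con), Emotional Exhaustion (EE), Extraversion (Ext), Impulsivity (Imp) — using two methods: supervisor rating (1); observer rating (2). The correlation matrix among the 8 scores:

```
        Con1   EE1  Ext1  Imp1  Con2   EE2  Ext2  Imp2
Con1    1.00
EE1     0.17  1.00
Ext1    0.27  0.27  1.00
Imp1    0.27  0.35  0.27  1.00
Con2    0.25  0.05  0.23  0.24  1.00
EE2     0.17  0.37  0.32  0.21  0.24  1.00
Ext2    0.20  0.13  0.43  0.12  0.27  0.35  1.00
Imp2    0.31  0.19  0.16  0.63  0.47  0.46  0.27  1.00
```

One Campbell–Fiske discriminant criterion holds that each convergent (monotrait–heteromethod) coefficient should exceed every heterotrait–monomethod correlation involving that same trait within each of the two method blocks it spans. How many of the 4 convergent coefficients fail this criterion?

Convergent coefficients and their comparison sets:
Con (methods 1·2): 0.25 vs {0.17, 0.24, 0.27, 0.27, 0.27, 0.47} → fail.
EE (methods 1·2): 0.37 vs {0.17, 0.24, 0.27, 0.35, 0.35, 0.46} → fail.
Ext (methods 1·2): 0.43 vs {0.27, 0.27, 0.27, 0.35, 0.27, 0.27} → pass.
Imp (methods 1·2): 0.63 vs {0.27, 0.47, 0.35, 0.46, 0.27, 0.27} → pass.
2 of 4 fail.

2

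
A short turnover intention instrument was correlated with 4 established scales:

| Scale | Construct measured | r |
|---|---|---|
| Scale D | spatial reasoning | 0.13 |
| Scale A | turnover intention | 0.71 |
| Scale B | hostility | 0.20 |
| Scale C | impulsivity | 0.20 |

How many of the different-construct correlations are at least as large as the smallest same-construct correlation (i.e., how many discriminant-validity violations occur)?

0

Convergent (same construct = turnover intention): Scale A.
Smallest convergent = 0.71. Discriminant values: 0.13, 0.20, 0.20; count ≥ 0.71 → 0.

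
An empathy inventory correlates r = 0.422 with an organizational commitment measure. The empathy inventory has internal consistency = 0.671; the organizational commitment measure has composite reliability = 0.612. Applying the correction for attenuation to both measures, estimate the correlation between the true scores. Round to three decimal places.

r_true = r_obs / √(r_xx · r_yy) = 0.422 / √(0.671 × 0.612) = 0.422 / √0.410652 = 0.422 / 0.6408 ≈ 0.659.

0.659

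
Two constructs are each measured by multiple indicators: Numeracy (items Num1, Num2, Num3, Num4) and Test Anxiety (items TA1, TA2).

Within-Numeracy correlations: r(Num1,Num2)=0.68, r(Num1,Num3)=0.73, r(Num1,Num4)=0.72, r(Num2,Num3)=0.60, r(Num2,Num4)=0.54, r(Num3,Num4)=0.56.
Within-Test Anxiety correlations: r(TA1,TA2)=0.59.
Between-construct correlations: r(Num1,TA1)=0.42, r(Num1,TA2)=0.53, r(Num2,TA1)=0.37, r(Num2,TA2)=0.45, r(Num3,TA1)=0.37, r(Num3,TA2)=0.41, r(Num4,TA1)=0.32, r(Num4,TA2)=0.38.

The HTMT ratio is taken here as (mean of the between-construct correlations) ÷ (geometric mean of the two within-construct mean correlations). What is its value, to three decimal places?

Mean heterotrait r = 3.25/8 = 0.4063.
Mean within-Num = 3.83/6 = 0.6383; mean within-TA = 0.59/1 = 0.5900.
Geometric mean = √(0.6383 × 0.5900) = 0.6137.
HTMT = 0.4063 / 0.6137 = 0.662.

0.662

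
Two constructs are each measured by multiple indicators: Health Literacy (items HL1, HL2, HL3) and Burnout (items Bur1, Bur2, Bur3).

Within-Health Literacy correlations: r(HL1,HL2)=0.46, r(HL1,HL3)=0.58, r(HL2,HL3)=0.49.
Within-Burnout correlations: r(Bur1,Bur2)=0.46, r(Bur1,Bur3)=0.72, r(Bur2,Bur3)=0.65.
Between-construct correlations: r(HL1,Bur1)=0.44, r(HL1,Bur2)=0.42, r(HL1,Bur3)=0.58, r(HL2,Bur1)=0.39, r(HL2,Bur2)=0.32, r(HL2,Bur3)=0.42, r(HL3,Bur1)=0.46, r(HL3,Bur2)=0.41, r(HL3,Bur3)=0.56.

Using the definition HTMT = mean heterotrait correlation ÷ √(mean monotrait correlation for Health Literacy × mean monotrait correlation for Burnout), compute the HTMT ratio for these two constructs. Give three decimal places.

Mean between = 4.00/9 = 0.4444.
Mean within-HL = 1.53/3 = 0.5100; mean within-Bur = 1.83/3 = 0.6100.
Geometric mean = √(0.5100 × 0.6100) = 0.5578.
HTMT = 0.4444 / 0.5578 = 0.797.

0.797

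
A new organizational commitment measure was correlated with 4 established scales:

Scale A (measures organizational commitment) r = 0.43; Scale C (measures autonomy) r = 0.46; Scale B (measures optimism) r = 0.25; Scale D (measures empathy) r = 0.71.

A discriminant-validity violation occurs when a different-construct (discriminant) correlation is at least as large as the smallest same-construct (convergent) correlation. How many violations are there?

Convergent (same construct = organizational commitment): Scale A.
Smallest convergent = 0.43. Discriminant values: 0.46, 0.25, 0.71; count ≥ 0.43 → 2.

2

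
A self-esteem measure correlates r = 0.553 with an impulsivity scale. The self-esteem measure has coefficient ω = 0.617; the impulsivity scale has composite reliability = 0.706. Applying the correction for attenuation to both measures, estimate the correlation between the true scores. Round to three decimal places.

r_true = r_obs / √(r_xx · r_yy) = 0.553 / √(0.617 × 0.706) = 0.553 / √0.435602 = 0.553 / 0.6600 ≈ 0.838.

0.838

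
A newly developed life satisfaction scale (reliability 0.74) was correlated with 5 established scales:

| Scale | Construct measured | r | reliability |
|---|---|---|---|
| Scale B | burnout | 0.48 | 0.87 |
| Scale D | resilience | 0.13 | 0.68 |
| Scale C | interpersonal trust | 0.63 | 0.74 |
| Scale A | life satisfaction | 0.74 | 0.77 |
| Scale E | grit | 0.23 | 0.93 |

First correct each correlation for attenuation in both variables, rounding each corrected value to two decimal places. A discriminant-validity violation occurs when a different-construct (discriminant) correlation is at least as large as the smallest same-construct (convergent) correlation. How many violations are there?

0

Disattenuated r (r / √(r_scale · r_new)):
  Scale B (disc): 0.48 / √(0.87·0.74) = 0.60
  Scale D (disc): 0.13 / √(0.68·0.74) = 0.18
  Scale C (disc): 0.63 / √(0.74·0.74) = 0.85
  Scale A (conv): 0.74 / √(0.77·0.74) = 0.98
  Scale E (disc): 0.23 / √(0.93·0.74) = 0.28
Smallest convergent = 0.98. Discriminant values: 0.60, 0.18, 0.85, 0.28; count ≥ 0.98 → 0.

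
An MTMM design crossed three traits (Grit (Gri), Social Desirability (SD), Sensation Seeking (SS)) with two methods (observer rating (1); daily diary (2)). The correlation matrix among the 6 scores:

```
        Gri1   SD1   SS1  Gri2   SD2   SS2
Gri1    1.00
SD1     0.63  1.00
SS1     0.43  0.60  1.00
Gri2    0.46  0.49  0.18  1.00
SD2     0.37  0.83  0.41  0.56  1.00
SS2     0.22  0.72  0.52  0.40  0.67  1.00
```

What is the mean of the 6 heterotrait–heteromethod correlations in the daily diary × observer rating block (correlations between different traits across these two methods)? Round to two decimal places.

HTHM values (method 2 × method 1): 0.49, 0.18, 0.37, 0.41, 0.22, 0.72; mean = 2.39/6 = 0.40.

0.40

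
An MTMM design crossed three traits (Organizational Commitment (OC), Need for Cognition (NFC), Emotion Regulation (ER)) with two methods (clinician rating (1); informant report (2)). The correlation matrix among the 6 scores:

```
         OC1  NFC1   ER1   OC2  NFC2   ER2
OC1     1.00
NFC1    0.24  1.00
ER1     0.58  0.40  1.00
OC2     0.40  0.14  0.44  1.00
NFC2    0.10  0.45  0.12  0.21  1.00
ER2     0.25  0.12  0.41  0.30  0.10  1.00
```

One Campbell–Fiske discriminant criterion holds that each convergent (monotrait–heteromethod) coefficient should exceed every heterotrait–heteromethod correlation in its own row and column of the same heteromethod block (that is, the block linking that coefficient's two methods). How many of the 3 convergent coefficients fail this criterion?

2

Checking each validity diagonal entry against its comparison values:
OC (methods 1·2): 0.40 vs {0.10, 0.14, 0.25, 0.44} → fail.
NFC (methods 1·2): 0.45 vs {0.14, 0.10, 0.12, 0.12} → pass.
ER (methods 1·2): 0.41 vs {0.44, 0.25, 0.12, 0.12} → fail.
2 of 3 fail.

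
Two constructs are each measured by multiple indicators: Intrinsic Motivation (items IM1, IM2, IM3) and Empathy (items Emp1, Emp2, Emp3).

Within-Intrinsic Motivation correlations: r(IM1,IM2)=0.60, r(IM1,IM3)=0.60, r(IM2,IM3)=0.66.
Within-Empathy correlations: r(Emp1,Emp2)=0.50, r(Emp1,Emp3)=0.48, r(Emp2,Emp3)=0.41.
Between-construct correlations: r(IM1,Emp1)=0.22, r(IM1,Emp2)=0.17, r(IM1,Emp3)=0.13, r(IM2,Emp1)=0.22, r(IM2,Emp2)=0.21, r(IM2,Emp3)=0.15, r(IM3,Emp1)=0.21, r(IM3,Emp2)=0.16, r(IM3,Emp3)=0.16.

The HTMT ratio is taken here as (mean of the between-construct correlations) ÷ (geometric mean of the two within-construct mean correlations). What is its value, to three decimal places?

0.338

Mean heterotrait r = 1.63/9 = 0.1811.
Mean within-IM = 1.86/3 = 0.6200; mean within-Emp = 1.39/3 = 0.4633.
Geometric mean = √(0.6200 × 0.4633) = 0.5360.
HTMT = 0.1811 / 0.5360 = 0.338.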